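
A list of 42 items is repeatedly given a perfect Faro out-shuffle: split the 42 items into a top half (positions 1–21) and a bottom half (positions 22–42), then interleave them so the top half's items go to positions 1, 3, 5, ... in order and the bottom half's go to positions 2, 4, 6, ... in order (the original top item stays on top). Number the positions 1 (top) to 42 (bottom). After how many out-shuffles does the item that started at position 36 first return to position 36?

20

Follow position 36 under repeated out-shuffles:
36 → 30 → 18 → 35 → 28 → 14 → 27 → 12 → 23 → 4 → 7 → 13 → 25 → 8 → 15 → 29 → 16 → 31 → 20 → 39 → 36
It first returns after 20 out-shuffles.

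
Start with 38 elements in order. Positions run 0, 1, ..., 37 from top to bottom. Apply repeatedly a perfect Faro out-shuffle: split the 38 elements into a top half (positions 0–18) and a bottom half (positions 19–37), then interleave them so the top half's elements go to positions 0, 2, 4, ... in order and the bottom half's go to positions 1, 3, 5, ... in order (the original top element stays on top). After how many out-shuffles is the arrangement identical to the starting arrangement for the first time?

36

The out-shuffle permutes the 38 positions with cycle lengths [1, 1, 36].
Every element is home exactly when every cycle has completed a whole number of laps, i.e. after lcm(1, 36) = 36 out-shuffles.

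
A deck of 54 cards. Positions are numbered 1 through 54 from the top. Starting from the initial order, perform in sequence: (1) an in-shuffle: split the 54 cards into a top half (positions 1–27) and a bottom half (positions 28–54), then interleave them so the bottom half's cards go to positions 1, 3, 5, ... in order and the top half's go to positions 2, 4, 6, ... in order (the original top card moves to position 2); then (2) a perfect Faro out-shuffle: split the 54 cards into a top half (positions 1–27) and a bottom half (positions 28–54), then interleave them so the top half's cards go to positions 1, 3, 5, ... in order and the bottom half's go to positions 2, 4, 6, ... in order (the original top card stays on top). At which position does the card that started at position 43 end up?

Track the card from position 43 forward through each operation:
  after op 1 (in-shuffle): 43 → 31
  after op 2 (out-shuffle): 31 → 8

8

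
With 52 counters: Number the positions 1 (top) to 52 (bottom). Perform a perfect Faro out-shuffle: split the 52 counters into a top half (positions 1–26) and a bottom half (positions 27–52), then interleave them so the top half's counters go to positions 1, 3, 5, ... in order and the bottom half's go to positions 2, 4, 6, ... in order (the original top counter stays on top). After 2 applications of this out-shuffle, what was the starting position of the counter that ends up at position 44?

50

Work backwards from position 44, undoing one out-shuffle at a time:
44 ← 48 ← 50
So the counter now at position 44 started at position 50.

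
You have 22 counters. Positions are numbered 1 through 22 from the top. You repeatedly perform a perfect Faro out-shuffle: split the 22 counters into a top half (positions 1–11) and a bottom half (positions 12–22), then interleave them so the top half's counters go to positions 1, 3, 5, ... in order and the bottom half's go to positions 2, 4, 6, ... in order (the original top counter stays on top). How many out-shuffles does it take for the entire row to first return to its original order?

The out-shuffle permutes the 22 positions with cycle lengths [1, 1, 2, 3, 3, 6, 6].
Every counter is home exactly when every cycle has completed a whole number of laps, i.e. after lcm(1, 2, 3, 6) = 6 out-shuffles.

6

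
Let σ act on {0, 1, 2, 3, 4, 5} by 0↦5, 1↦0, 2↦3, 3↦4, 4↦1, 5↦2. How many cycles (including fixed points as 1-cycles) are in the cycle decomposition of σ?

1

Cycle decomposition: (0 5 2 3 4 1).
1 cycle.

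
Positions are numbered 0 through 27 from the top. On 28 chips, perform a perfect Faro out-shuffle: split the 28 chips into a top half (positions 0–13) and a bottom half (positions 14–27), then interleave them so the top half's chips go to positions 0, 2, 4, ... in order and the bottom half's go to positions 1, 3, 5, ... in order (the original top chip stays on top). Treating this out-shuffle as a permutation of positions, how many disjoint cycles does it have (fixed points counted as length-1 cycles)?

Trace each unvisited position around until it returns:
(0) (1 2 4 8 16 5 ... len 18) (3 6 12 24 21 15) (9 18) (27)
5 cycles in total.

5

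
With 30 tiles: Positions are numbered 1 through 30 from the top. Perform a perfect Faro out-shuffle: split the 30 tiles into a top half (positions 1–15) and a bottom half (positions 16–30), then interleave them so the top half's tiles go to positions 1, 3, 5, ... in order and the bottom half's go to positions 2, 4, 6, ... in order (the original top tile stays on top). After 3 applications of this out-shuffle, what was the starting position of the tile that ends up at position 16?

21

Work backwards from position 16, undoing one out-shuffle at a time:
16 ← 23 ← 12 ← 21
So the tile now at position 16 started at position 21.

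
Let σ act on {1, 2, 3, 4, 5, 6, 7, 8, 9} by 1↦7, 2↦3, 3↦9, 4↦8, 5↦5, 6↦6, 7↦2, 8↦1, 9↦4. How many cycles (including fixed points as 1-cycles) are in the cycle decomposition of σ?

3

Cycle decomposition: (1 7 2 3 9 4 8) (5) (6).
3 cycles.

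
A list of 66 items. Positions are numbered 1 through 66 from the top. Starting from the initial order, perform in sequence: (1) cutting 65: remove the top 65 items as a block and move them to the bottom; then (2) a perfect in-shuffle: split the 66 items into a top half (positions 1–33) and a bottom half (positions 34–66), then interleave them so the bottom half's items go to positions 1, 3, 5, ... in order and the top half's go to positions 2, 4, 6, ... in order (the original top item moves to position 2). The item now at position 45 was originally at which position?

55

Undo the operations in reverse order, starting from position 45:
  undo op 2 (in-shuffle, from bottom half): 45 ← 56
  undo op 1 (cut 65): 56 ← 55
So the item at position 45 came from original position 55.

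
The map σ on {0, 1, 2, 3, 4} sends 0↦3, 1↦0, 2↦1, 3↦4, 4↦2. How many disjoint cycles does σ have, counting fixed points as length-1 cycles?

1

Cycle decomposition: (0 3 4 2 1).
1 cycle.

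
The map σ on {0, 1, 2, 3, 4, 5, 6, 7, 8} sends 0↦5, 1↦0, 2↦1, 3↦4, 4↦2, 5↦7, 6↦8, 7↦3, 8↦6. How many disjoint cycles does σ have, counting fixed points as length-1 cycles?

Cycle decomposition: (0 5 7 3 4 2 1) (6 8).
2 cycles.

2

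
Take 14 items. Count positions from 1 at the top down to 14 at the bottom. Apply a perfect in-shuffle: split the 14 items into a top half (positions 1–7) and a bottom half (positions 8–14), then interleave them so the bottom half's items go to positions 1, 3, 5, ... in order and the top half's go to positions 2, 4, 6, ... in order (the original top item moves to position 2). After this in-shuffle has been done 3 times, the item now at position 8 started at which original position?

1

Work backwards from position 8, undoing one in-shuffle at a time:
8 ← 4 ← 2 ← 1
So the item now at position 8 started at position 1.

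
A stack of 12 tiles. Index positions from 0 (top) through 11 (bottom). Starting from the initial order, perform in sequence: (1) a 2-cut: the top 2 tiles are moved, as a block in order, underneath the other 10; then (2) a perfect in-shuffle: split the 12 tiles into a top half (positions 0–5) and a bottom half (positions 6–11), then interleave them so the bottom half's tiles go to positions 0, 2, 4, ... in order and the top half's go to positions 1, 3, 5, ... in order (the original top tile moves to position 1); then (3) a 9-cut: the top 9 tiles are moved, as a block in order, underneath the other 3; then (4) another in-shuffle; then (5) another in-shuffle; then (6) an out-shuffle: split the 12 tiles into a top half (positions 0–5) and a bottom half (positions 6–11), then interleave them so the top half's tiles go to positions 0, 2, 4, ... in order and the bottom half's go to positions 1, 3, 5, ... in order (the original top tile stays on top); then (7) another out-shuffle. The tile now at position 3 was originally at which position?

Undo the operations in reverse order, starting from position 3:
  undo op 7 (out-shuffle, from bottom half): 3 ← 7
  undo op 6 (out-shuffle, from bottom half): 7 ← 9
  undo op 5 (in-shuffle, from top half): 9 ← 4
  undo op 4 (in-shuffle, from bottom half): 4 ← 8
  undo op 3 (cut 9): 8 ← 5
  undo op 2 (in-shuffle, from top half): 5 ← 2
  undo op 1 (cut 2): 2 ← 4
So the tile at position 3 came from original position 4.

4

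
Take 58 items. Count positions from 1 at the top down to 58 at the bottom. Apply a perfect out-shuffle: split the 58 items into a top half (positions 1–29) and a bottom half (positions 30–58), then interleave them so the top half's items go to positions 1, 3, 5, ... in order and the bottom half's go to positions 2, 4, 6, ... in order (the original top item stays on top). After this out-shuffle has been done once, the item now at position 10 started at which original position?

34

Work backwards from position 10, undoing one out-shuffle at a time:
10 ← 34
So the item now at position 10 started at position 34.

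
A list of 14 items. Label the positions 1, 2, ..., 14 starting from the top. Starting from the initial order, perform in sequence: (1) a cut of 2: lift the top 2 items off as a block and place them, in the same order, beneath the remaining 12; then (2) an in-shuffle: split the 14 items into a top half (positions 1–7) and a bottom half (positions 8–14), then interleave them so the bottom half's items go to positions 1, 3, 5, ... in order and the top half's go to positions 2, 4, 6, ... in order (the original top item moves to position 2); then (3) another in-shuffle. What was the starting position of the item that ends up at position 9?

8

Undo the operations in reverse order, starting from position 9:
  undo op 3 (in-shuffle, from bottom half): 9 ← 12
  undo op 2 (in-shuffle, from top half): 12 ← 6
  undo op 1 (cut 2): 6 ← 8
So the item at position 9 came from original position 8.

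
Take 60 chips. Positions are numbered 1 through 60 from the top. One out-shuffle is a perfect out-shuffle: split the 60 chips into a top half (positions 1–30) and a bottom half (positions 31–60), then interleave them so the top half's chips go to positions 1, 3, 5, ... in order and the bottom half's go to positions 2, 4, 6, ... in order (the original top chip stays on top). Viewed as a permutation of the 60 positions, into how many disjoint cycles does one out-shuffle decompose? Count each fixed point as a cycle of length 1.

3

Trace each unvisited position around until it returns:
(1) (2 3 5 9 17 33 ... len 58) (60)
3 cycles in total.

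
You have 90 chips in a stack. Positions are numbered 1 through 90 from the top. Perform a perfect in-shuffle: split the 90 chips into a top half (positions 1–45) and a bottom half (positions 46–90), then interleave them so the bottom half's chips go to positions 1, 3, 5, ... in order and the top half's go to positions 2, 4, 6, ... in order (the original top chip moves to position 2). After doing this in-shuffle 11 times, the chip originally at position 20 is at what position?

10

Track the chip's position through each in-shuffle:
20 → 40 → 80 → 69 → 47 → 3 → 6 → 12 → 24 → 48 → 5 → 10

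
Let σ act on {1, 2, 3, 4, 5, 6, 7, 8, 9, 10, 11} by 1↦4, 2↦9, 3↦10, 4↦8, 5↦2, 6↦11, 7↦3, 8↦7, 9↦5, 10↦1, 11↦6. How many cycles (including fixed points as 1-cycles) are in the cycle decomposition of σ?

3

Cycle decomposition: (1 4 8 7 3 10) (2 9 5) (6 11).
3 cycles.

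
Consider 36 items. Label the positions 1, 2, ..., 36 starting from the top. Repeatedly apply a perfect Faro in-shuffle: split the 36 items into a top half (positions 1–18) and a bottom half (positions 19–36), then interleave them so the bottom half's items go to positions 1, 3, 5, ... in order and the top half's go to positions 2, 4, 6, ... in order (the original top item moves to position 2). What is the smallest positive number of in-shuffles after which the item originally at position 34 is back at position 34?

36

Follow position 34 under repeated in-shuffles:
34 → 31 → 25 → 13 → 26 → 15 → 30 → 23 → ... → 34 (length 36)
It first returns after 36 in-shuffles.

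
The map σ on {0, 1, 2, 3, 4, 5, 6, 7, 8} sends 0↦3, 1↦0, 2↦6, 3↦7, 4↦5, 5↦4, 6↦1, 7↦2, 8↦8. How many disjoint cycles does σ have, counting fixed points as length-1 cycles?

Cycle decomposition: (0 3 7 2 6 1) (4 5) (8).
3 cycles.

3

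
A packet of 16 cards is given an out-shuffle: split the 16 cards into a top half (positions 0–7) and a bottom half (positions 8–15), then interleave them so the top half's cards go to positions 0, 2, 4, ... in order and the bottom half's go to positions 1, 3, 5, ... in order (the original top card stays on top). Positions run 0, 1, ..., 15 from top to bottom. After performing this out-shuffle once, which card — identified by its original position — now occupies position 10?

5

Work backwards from position 10, undoing one out-shuffle at a time:
10 ← 5
So the card now at position 10 started at position 5.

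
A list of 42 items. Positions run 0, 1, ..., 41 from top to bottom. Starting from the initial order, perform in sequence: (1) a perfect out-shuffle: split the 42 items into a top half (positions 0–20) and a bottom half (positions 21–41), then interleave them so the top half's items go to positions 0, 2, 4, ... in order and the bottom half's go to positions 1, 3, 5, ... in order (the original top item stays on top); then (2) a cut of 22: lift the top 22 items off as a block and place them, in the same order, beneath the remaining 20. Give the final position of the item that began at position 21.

Track the item from position 21 forward through each operation:
  after op 1 (out-shuffle): 21 → 1
  after op 2 (cut 22): 1 → 21

21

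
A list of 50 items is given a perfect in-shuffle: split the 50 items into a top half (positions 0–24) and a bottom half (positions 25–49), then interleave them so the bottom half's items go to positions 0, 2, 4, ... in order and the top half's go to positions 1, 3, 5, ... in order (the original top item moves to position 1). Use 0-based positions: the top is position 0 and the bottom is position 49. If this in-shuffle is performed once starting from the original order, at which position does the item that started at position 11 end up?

23

Track the item's position through each in-shuffle:
11 → 23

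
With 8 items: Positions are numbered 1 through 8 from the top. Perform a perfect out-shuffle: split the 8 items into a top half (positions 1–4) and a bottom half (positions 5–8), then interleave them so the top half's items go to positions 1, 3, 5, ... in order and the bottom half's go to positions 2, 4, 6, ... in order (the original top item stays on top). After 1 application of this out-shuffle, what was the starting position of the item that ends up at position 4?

6

Work backwards from position 4, undoing one out-shuffle at a time:
4 ← 6
So the item now at position 4 started at position 6.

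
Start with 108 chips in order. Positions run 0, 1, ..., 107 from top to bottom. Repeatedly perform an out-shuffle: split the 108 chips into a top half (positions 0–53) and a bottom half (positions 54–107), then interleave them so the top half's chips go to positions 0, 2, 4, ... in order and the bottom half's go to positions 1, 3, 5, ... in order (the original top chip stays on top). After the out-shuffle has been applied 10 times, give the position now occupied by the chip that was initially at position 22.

58

Track the chip's position through each out-shuffle:
22 → 44 → 88 → 69 → 31 → 62 → 17 → 34 → 68 → 29 → 58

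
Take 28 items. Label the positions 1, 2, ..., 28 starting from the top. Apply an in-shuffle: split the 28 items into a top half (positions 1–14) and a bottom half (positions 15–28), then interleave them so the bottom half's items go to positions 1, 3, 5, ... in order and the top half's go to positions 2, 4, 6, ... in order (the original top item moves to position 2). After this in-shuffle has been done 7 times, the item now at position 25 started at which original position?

19

Work backwards from position 25, undoing one in-shuffle at a time:
25 ← 27 ← 28 ← 14 ← 7 ← 18 ← 9 ← 19
So the item now at position 25 started at position 19.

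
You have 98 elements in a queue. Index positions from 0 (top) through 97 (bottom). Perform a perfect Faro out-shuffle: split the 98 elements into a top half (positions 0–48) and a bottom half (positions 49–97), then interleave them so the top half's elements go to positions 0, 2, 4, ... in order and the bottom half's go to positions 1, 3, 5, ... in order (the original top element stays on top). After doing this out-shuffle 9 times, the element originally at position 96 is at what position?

Track the element's position through each out-shuffle:
96 → 95 → 93 → 89 → 81 → 65 → 33 → 66 → 35 → 70

70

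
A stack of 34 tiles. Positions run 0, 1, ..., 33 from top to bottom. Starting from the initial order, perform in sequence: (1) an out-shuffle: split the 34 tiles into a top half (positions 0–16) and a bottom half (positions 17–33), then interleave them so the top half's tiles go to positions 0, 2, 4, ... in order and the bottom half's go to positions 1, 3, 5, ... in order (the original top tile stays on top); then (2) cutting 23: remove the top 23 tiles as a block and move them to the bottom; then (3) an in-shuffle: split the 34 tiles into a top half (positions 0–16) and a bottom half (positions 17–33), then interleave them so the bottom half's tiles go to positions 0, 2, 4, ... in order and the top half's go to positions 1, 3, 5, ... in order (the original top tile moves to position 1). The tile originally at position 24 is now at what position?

18

Track the tile from position 24 forward through each operation:
  after op 1 (out-shuffle): 24 → 15
  after op 2 (cut 23): 15 → 26
  after op 3 (in-shuffle): 26 → 18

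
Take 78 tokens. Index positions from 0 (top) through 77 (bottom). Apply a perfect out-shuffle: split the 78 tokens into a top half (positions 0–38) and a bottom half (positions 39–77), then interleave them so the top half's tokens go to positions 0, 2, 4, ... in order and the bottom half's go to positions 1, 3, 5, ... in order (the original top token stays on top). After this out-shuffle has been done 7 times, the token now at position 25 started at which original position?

Work backwards from position 25, undoing one out-shuffle at a time:
25 ← 51 ← 64 ← 32 ← 16 ← 8 ← 4 ← 2
So the token now at position 25 started at position 2.

2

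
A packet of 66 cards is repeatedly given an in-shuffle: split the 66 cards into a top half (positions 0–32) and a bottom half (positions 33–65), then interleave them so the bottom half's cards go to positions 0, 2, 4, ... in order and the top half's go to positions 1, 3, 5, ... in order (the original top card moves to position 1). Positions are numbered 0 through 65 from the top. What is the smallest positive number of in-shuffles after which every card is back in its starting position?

66

The in-shuffle permutes the 66 positions with cycle lengths [66].
Every card is home exactly when every cycle has completed a whole number of laps, i.e. after lcm(66) = 66 in-shuffles.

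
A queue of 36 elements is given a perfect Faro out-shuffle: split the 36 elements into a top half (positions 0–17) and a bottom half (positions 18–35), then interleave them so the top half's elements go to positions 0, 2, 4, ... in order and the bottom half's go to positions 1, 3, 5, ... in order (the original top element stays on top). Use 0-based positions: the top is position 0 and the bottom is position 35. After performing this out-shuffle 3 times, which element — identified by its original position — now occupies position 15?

15

Work backwards from position 15, undoing one out-shuffle at a time:
15 ← 25 ← 30 ← 15
So the element now at position 15 started at position 15.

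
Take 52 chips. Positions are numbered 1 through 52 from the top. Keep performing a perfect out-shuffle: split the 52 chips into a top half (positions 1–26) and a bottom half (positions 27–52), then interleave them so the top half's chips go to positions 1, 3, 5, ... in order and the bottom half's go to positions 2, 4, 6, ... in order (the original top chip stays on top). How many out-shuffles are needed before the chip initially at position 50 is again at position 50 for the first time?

Follow position 50 under repeated out-shuffles:
50 → 48 → 44 → 36 → 20 → 39 → 26 → 51 → 50
It first returns after 8 out-shuffles.

8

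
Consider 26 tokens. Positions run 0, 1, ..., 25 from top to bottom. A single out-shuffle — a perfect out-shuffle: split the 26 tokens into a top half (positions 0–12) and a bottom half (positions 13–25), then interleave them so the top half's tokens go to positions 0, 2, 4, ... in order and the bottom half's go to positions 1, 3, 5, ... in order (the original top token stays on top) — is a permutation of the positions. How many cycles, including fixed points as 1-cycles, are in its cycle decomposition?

4

Trace each unvisited position around until it returns:
(0) (1 2 4 8 16 7 ... len 20) (5 10 20 15) (25)
4 cycles in total.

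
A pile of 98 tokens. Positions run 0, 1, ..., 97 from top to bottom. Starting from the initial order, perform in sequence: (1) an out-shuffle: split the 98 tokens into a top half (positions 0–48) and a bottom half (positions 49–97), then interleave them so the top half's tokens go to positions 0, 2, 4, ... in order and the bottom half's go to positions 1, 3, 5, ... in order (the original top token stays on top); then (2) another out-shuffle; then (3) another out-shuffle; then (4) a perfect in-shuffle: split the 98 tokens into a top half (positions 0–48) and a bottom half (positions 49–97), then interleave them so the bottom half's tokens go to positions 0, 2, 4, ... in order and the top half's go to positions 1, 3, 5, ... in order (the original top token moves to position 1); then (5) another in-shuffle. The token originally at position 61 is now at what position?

15

Track the token from position 61 forward through each operation:
  after op 1 (out-shuffle): 61 → 25
  after op 2 (out-shuffle): 25 → 50
  after op 3 (out-shuffle): 50 → 3
  after op 4 (in-shuffle): 3 → 7
  after op 5 (in-shuffle): 7 → 15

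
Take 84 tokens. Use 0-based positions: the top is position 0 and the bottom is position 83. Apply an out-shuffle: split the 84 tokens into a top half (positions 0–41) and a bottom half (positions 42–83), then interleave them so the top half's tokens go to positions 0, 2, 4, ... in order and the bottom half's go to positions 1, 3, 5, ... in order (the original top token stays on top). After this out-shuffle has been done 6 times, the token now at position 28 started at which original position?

16

Work backwards from position 28, undoing one out-shuffle at a time:
28 ← 14 ← 7 ← 45 ← 64 ← 32 ← 16
So the token now at position 28 started at position 16.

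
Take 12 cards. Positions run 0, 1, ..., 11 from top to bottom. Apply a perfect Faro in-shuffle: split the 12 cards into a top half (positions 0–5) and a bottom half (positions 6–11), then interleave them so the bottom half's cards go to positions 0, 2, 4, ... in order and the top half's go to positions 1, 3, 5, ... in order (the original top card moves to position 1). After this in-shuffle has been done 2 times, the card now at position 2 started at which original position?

3

Work backwards from position 2, undoing one in-shuffle at a time:
2 ← 7 ← 3
So the card now at position 2 started at position 3.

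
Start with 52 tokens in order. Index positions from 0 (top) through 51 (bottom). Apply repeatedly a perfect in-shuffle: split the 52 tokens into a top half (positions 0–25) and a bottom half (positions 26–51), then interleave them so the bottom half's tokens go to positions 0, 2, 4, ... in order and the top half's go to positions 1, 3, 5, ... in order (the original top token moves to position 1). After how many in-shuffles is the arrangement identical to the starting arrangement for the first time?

The in-shuffle permutes the 52 positions with cycle lengths [52].
Every token is home exactly when every cycle has completed a whole number of laps, i.e. after lcm(52) = 52 in-shuffles.

52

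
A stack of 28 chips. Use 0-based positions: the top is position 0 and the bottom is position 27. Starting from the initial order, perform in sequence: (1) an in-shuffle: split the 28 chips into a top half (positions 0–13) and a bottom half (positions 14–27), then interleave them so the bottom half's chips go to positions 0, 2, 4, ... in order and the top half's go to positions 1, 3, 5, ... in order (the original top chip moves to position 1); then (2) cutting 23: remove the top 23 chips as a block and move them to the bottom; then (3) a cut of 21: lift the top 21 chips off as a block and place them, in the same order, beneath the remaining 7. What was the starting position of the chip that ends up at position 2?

23

Undo the operations in reverse order, starting from position 2:
  undo op 3 (cut 21): 2 ← 23
  undo op 2 (cut 23): 23 ← 18
  undo op 1 (in-shuffle, from bottom half): 18 ← 23
So the chip at position 2 came from original position 23.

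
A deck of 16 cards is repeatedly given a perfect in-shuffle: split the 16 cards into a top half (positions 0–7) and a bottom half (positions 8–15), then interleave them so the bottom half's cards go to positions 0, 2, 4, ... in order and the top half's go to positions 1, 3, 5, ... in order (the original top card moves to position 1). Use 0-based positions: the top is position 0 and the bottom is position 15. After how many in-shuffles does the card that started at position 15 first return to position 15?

Follow position 15 under repeated in-shuffles:
15 → 14 → 12 → 8 → 0 → 1 → 3 → 7 → 15
It first returns after 8 in-shuffles.

8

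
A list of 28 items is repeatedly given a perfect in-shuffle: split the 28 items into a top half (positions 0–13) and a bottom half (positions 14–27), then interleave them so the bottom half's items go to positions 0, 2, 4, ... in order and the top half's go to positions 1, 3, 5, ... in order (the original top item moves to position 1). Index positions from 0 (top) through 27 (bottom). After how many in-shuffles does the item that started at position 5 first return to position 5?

Follow position 5 under repeated in-shuffles:
5 → 11 → 23 → 18 → 8 → 17 → 6 → 13 → ... → 5 (length 28)
It first returns after 28 in-shuffles.

28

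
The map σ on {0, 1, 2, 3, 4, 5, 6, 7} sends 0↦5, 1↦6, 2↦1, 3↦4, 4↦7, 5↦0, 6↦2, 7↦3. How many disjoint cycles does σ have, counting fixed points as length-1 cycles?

Cycle decomposition: (0 5) (1 6 2) (3 4 7).
3 cycles.

3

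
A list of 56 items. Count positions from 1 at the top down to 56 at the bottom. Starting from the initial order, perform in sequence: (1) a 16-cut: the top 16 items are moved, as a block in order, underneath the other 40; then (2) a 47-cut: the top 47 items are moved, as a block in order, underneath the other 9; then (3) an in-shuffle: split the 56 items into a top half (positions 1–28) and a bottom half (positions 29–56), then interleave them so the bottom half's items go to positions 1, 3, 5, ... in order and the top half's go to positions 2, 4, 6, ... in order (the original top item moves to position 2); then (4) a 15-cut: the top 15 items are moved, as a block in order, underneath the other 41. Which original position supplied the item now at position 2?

Undo the operations in reverse order, starting from position 2:
  undo op 4 (cut 15): 2 ← 17
  undo op 3 (in-shuffle, from bottom half): 17 ← 37
  undo op 2 (cut 47): 37 ← 28
  undo op 1 (cut 16): 28 ← 44
So the item at position 2 came from original position 44.

44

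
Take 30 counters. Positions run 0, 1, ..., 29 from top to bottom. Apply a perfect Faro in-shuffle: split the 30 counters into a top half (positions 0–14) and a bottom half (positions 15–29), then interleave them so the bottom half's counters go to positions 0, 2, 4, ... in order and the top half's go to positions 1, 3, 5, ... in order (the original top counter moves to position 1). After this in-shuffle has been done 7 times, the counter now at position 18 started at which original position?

27

Work backwards from position 18, undoing one in-shuffle at a time:
18 ← 24 ← 27 ← 13 ← 6 ← 18 ← 24 ← 27
So the counter now at position 18 started at position 27.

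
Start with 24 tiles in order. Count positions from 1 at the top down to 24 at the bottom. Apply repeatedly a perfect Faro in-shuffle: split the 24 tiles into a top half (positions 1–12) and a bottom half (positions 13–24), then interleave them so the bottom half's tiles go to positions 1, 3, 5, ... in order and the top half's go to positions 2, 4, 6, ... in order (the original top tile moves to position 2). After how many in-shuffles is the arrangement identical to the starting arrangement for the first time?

The in-shuffle permutes the 24 positions with cycle lengths [4, 20].
Every tile is home exactly when every cycle has completed a whole number of laps, i.e. after lcm(4, 20) = 20 in-shuffles.

20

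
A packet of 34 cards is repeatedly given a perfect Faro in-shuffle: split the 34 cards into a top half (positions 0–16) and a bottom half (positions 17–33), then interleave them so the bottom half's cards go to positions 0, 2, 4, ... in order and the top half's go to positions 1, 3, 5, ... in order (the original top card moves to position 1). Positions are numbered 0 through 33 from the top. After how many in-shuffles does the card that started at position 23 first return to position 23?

12

Follow position 23 under repeated in-shuffles:
23 → 12 → 25 → 16 → 33 → 32 → 30 → 26 → 18 → 2 → 5 → 11 → 23
It first returns after 12 in-shuffles.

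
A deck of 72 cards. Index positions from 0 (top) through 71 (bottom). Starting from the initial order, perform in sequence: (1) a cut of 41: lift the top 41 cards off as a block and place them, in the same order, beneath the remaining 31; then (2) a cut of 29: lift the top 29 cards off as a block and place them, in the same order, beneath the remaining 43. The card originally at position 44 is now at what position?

46

Track the card from position 44 forward through each operation:
  after op 1 (cut 41): 44 → 3
  after op 2 (cut 29): 3 → 46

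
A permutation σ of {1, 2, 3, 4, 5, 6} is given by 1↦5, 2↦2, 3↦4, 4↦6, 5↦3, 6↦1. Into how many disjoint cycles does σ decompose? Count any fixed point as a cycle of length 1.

Cycle decomposition: (1 5 3 4 6) (2).
2 cycles.

2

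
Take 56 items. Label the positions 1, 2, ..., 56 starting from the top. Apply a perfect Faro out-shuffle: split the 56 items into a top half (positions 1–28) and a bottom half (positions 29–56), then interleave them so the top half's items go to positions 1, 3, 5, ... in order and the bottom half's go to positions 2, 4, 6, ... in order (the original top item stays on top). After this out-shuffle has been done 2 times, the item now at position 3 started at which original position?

Work backwards from position 3, undoing one out-shuffle at a time:
3 ← 2 ← 29
So the item now at position 3 started at position 29.

29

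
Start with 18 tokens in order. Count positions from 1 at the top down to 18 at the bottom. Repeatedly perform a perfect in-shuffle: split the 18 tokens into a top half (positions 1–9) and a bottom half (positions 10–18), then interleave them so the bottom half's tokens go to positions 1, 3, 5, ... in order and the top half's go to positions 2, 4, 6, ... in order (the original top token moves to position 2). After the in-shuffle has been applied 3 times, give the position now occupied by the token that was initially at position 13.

Track the token's position through each in-shuffle:
13 → 7 → 14 → 9

9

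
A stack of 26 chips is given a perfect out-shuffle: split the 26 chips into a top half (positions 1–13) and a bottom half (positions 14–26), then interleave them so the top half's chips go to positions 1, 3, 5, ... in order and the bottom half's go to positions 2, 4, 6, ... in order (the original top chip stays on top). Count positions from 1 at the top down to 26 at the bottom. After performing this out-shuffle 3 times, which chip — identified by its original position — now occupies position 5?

Work backwards from position 5, undoing one out-shuffle at a time:
5 ← 3 ← 2 ← 14
So the chip now at position 5 started at position 14.

14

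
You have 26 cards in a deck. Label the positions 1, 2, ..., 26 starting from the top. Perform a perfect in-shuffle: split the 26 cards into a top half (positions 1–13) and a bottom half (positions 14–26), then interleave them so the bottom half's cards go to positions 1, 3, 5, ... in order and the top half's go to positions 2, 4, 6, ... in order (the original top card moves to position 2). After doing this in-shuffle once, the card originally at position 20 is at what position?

13

Track the card's position through each in-shuffle:
20 → 13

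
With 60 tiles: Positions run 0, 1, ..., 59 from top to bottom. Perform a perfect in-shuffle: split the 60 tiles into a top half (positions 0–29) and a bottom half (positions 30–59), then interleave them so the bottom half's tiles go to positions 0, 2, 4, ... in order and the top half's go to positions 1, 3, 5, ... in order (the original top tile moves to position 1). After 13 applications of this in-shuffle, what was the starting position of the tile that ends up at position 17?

Work backwards from position 17, undoing one in-shuffle at a time:
17 ← 8 ← 34 ← 47 ← 23 ← ... ← 0 (13 steps).
So the tile now at position 17 started at position 0.

0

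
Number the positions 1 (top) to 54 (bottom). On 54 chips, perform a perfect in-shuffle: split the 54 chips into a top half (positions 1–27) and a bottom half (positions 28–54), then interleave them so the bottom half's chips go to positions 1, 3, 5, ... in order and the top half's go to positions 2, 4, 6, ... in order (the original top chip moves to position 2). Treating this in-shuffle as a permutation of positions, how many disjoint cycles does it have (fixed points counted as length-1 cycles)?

4

Trace each unvisited position around until it returns:
(1 2 4 8 16 32 ... len 20) (3 6 12 24 48 41 ... len 20) (5 10 20 40 25 50 45 35 15 30) (11 22 44 33)
4 cycles in total.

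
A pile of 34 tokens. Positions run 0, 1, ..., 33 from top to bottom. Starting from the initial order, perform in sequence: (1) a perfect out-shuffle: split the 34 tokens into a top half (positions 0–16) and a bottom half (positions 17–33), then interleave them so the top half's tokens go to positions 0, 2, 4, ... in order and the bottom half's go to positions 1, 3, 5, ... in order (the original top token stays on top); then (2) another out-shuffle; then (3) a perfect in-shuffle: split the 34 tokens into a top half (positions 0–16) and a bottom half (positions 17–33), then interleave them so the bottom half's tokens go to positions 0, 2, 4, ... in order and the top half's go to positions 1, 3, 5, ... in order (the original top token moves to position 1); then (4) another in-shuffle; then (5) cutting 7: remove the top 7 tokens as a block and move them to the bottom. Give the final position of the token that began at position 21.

Track the token from position 21 forward through each operation:
  after op 1 (out-shuffle): 21 → 9
  after op 2 (out-shuffle): 9 → 18
  after op 3 (in-shuffle): 18 → 2
  after op 4 (in-shuffle): 2 → 5
  after op 5 (cut 7): 5 → 32

32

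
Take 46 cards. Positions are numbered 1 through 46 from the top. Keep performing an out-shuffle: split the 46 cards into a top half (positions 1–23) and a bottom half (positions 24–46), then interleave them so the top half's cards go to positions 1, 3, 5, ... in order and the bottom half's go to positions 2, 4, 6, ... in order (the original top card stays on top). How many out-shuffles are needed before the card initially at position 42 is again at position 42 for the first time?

12

Follow position 42 under repeated out-shuffles:
42 → 38 → 30 → 14 → 27 → 8 → 15 → 29 → 12 → 23 → 45 → 44 → 42
It first returns after 12 out-shuffles.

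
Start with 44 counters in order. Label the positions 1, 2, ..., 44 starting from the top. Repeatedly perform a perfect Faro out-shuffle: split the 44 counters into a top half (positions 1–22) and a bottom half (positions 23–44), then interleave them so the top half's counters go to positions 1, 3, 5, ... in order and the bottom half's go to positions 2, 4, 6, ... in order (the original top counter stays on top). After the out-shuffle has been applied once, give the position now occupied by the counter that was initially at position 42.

Track the counter's position through each out-shuffle:
42 → 40

40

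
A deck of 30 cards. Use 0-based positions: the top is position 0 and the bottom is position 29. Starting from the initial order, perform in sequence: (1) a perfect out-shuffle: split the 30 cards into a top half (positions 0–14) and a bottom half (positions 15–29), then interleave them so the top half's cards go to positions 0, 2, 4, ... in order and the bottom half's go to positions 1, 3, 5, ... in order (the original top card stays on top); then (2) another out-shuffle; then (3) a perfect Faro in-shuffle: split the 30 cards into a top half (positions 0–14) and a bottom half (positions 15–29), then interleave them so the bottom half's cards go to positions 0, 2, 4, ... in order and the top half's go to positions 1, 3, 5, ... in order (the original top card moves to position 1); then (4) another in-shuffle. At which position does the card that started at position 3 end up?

Track the card from position 3 forward through each operation:
  after op 1 (out-shuffle): 3 → 6
  after op 2 (out-shuffle): 6 → 12
  after op 3 (in-shuffle): 12 → 25
  after op 4 (in-shuffle): 25 → 20

20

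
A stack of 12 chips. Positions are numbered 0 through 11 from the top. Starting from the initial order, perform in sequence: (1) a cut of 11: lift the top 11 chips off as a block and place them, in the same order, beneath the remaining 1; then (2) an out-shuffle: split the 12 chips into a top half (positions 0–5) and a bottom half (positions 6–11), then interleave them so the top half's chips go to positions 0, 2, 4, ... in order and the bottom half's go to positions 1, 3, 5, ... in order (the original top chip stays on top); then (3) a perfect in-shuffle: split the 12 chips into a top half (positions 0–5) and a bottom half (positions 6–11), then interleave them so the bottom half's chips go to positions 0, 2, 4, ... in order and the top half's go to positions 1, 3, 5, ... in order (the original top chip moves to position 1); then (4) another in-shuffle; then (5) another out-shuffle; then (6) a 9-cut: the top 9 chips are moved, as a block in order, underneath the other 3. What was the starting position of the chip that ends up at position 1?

Undo the operations in reverse order, starting from position 1:
  undo op 6 (cut 9): 1 ← 10
  undo op 5 (out-shuffle, from top half): 10 ← 5
  undo op 4 (in-shuffle, from top half): 5 ← 2
  undo op 3 (in-shuffle, from bottom half): 2 ← 7
  undo op 2 (out-shuffle, from bottom half): 7 ← 9
  undo op 1 (cut 11): 9 ← 8
So the chip at position 1 came from original position 8.

8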